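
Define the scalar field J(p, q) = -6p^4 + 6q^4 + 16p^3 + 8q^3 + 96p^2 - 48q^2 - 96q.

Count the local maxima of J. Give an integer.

2

J separates as a function of p plus a function of q, so ∇J=0 decouples.
∂J/∂p = -24p(p - 4)(p + 2) = 0 at p ∈ {-2, 0, 4}; ∂J/∂q = 24(q - 2)(q + 1)(q + 2) = 0 at q ∈ {-2, -1, 2}.
The Hessian is diagonal: diag(J_pp, J_qq). Second derivatives: J_pp(-2)=-288, J_pp(0)=192, J_pp(4)=-576; J_qq(-2)=96, J_qq(-1)=-72, J_qq(2)=288.
Local maxima occur where both diagonal entries negative: (-2, -1), (4, -1). Count: 2.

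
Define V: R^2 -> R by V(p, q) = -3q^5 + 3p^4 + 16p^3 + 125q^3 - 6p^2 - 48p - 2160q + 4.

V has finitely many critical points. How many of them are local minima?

4

V separates as a function of p plus a function of q, so ∇V=0 decouples.
∂V/∂p = 12(p - 1)(p + 1)(p + 4) = 0 at p ∈ {-4, -1, 1}; ∂V/∂q = -15(q - 4)(q - 3)(q + 3)(q + 4) = 0 at q ∈ {-4, -3, 3, 4}.
The Hessian is diagonal: diag(V_pp, V_qq). Second derivatives: V_pp(-4)=180, V_pp(-1)=-72, V_pp(1)=120; V_qq(-4)=840, V_qq(-3)=-630, V_qq(3)=630, V_qq(4)=-840.
Local minima occur where both diagonal entries positive: (-4, -4), (-4, 3), (1, -4), (1, 3). Count: 4.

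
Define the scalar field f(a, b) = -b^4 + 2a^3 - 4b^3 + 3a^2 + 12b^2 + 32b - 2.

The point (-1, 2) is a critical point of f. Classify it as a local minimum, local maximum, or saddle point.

The mixed partial ∂²f/∂a∂b is 0, so the Hessian at any point is diag(f_aa, f_bb) = diag(6(2a + 1), 12(-b^2 - 2b + 2)).
At (-1, 2): H = diag(-6, -72).
Both eigenvalues are negative, so H is negative definite: a local maximum.

local maximum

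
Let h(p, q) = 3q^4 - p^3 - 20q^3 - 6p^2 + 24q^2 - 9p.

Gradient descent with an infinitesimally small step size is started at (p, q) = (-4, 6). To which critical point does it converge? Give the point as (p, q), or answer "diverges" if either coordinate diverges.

h is separable, so gradient descent decouples: p follows -∂h/∂p, q follows -∂h/∂q.
∂h/∂p = -3(p + 1)(p + 3); at p=-4 this is -9, so p increases.
∂h/∂q = 12q(q - 4)(q - 1); at q=6 this is 720, so q decreases.
p converges to its nearest critical value -3 (a local min of the p-part); q converges to 4. The iterate converges to (-3, 4).

(-3, 4)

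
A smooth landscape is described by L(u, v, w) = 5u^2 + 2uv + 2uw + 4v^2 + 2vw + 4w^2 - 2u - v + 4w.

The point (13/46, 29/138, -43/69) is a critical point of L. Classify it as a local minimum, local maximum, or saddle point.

local minimum

The Hessian is constant: H = [[10, 2, 2], [2, 8, 2], [2, 2, 8]].
Leading principal minors: Δ₁ = 10, Δ₂ = 76, Δ₃ = 552.
All leading minors are positive, so H is positive definite: a local minimum.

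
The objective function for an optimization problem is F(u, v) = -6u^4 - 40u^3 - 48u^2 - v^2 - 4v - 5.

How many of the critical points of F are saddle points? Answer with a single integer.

F separates as a function of u plus a function of v, so ∇F=0 decouples.
∂F/∂u = -24u(u + 1)(u + 4) = 0 at u ∈ {-4, -1, 0}; ∂F/∂v = -2(v + 2) = 0 at v ∈ {-2}.
The Hessian is diagonal: diag(F_uu, F_vv). Second derivatives: F_uu(-4)=-288, F_uu(-1)=72, F_uu(0)=-96; F_vv(-2)=-2.
Saddle points occur where the two diagonal entries have opposite signs: (-1, -2). Count: 1.

1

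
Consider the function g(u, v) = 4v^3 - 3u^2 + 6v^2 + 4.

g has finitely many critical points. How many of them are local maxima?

1

g separates as a function of u plus a function of v, so ∇g=0 decouples.
∂g/∂u = -6u = 0 at u ∈ {0}; ∂g/∂v = 12v(v + 1) = 0 at v ∈ {-1, 0}.
The Hessian is diagonal: diag(g_uu, g_vv). Second derivatives: g_uu(0)=-6; g_vv(-1)=-12, g_vv(0)=12.
Local maxima occur where both diagonal entries negative: (0, -1). Count: 1.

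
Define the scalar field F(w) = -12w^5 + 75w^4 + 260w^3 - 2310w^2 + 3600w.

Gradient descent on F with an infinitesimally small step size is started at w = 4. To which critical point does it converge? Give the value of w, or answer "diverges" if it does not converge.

3

F'(w) = -60(w - 5)(w - 3)(w - 1)(w + 4), so F'(4) = 1440.
Gradient descent moves in the -F' direction, i.e. w is decreasing.
The nearest critical point in that direction is w = 3, where F'' = 1680 > 0 (a local minimum). The iterate converges there.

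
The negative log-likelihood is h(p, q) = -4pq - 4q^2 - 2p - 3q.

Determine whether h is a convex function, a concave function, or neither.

h is quadratic, so its Hessian is the constant matrix H = [[0, -4], [-4, -8]].
det(H) = -16, tr(H) = -8.
det(H) < 0, so H is indefinite: neither convex nor concave.

neither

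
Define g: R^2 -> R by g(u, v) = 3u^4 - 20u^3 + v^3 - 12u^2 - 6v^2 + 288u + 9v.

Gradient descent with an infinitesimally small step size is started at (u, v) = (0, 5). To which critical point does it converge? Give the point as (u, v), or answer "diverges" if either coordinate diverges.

(-2, 3)

g is separable, so gradient descent decouples: u follows -∂g/∂u, v follows -∂g/∂v.
∂g/∂u = 12(u - 4)(u - 3)(u + 2); at u=0 this is 288, so u decreases.
∂g/∂v = 3(v - 3)(v - 1); at v=5 this is 24, so v decreases.
u converges to its nearest critical value -2 (a local min of the u-part); v converges to 3. The iterate converges to (-2, 3).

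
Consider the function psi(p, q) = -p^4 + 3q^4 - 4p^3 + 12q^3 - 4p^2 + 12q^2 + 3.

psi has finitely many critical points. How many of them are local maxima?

psi separates as a function of p plus a function of q, so ∇psi=0 decouples.
∂psi/∂p = -4p(p + 1)(p + 2) = 0 at p ∈ {-2, -1, 0}; ∂psi/∂q = 12q(q + 1)(q + 2) = 0 at q ∈ {-2, -1, 0}.
The Hessian is diagonal: diag(psi_pp, psi_qq). Second derivatives: psi_pp(-2)=-8, psi_pp(-1)=4, psi_pp(0)=-8; psi_qq(-2)=24, psi_qq(-1)=-12, psi_qq(0)=24.
Local maxima occur where both diagonal entries negative: (-2, -1), (0, -1). Count: 2.

2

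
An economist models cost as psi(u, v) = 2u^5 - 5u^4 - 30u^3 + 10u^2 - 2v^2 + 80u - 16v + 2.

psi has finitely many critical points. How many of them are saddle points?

psi separates as a function of u plus a function of v, so ∇psi=0 decouples.
∂psi/∂u = 10(u - 4)(u - 1)(u + 1)(u + 2) = 0 at u ∈ {-2, -1, 1, 4}; ∂psi/∂v = -4(v + 4) = 0 at v ∈ {-4}.
The Hessian is diagonal: diag(psi_uu, psi_vv). Second derivatives: psi_uu(-2)=-180, psi_uu(-1)=100, psi_uu(1)=-180, psi_uu(4)=900; psi_vv(-4)=-4.
Saddle points occur where the two diagonal entries have opposite signs: (-1, -4), (4, -4). Count: 2.

2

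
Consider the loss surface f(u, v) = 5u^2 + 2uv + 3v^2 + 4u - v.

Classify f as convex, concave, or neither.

convex

f is quadratic, so its Hessian is the constant matrix H = [[10, 2], [2, 6]].
det(H) = 56, tr(H) = 16.
det(H) > 0 and tr(H) > 0, so H is positive definite everywhere: convex.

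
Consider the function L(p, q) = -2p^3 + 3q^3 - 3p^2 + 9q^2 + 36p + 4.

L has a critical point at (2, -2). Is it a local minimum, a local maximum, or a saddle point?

local maximum

The mixed partial ∂²L/∂p∂q is 0, so the Hessian at any point is diag(L_pp, L_qq) = diag(-6(2p + 1), 18(q + 1)).
At (2, -2): H = diag(-30, -18).
Both eigenvalues are negative, so H is negative definite: a local maximum.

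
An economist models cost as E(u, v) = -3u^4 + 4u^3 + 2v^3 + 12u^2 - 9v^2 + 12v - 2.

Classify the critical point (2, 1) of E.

The mixed partial ∂²E/∂u∂v is 0, so the Hessian at any point is diag(E_uu, E_vv) = diag(12(-3u^2 + 2u + 2), 6(2v - 3)).
At (2, 1): H = diag(-72, -6).
Both eigenvalues are negative, so H is negative definite: a local maximum.

local maximum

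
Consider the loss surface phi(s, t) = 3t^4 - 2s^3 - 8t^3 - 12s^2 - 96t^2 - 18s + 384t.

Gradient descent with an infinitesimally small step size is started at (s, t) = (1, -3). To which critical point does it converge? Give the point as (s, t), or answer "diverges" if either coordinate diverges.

diverges

phi is separable, so gradient descent decouples: s follows -∂phi/∂s, t follows -∂phi/∂t.
∂phi/∂s = -6(s + 1)(s + 3); at s=1 this is -48, so s increases.
∂phi/∂t = 12(t - 4)(t - 2)(t + 4); at t=-3 this is 420, so t decreases.
The s-coordinate has no critical point in that direction and runs off to infinity.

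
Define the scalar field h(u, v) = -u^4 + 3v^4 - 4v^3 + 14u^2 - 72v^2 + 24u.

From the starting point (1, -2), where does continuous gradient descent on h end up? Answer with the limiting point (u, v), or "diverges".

(-1, -3)

h is separable, so gradient descent decouples: u follows -∂h/∂u, v follows -∂h/∂v.
∂h/∂u = -4(u - 3)(u + 1)(u + 2); at u=1 this is 48, so u decreases.
∂h/∂v = 12v(v - 4)(v + 3); at v=-2 this is 144, so v decreases.
u converges to its nearest critical value -1 (a local min of the u-part); v converges to -3. The iterate converges to (-1, -3).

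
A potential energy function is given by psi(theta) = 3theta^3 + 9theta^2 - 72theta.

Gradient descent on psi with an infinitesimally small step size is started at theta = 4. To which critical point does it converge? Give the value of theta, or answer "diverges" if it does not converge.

psi'(theta) = 9(theta - 2)(theta + 4), so psi'(4) = 144.
Gradient descent moves in the -psi' direction, i.e. theta is decreasing.
The nearest critical point in that direction is theta = 2, where psi'' = 54 > 0 (a local minimum). The iterate converges there.

2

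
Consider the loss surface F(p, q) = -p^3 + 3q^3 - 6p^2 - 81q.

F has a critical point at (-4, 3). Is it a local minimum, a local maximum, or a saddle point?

The mixed partial ∂²F/∂p∂q is 0, so the Hessian at any point is diag(F_pp, F_qq) = diag(-6(p + 2), 18q).
At (-4, 3): H = diag(12, 54).
Both eigenvalues are positive, so H is positive definite: a local minimum.

local minimum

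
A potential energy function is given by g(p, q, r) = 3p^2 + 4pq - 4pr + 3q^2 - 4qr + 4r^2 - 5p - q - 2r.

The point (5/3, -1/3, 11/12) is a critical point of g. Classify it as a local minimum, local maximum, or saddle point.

The Hessian is constant: H = [[6, 4, -4], [4, 6, -4], [-4, -4, 8]].
Leading principal minors: Δ₁ = 6, Δ₂ = 20, Δ₃ = 96.
All leading minors are positive, so H is positive definite: a local minimum.

local minimum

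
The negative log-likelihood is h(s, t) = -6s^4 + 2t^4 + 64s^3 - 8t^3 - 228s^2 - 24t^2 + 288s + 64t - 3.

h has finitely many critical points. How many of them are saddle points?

5

h separates as a function of s plus a function of t, so ∇h=0 decouples.
∂h/∂s = -24(s - 4)(s - 3)(s - 1) = 0 at s ∈ {1, 3, 4}; ∂h/∂t = 8(t - 4)(t - 1)(t + 2) = 0 at t ∈ {-2, 1, 4}.
The Hessian is diagonal: diag(h_ss, h_tt). Second derivatives: h_ss(1)=-144, h_ss(3)=48, h_ss(4)=-72; h_tt(-2)=144, h_tt(1)=-72, h_tt(4)=144.
Saddle points occur where the two diagonal entries have opposite signs: (1, -2), (1, 4), (3, 1), (4, -2), (4, 4). Count: 5.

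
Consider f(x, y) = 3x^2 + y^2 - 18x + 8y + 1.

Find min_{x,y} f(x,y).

-42

f(x,y) separates as P(x) + Q(y) + 1, so its minimum is min P + min Q + 1.
P'(x) = 6x - 18 vanishes at x ∈ {3}; Q'(y) = 2y + 8 vanishes at y ∈ {-4}.
Local minima of P (where P''>0): P(3)=-27. Local minima of Q: Q(-4)=-16.
So the global minimum of f is P(3) + Q(-4) + 1 = -27 − 16 + 1 = -42, attained at (3, -4).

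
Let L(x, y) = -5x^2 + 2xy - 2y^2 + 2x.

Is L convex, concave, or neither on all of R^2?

concave

L is quadratic, so its Hessian is the constant matrix H = [[-10, 2], [2, -4]].
det(H) = 36, tr(H) = -14.
det(H) > 0 and tr(H) < 0, so H is negative definite everywhere: concave.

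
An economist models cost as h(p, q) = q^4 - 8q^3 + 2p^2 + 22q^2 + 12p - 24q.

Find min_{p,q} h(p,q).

h(p,q) separates as A(p) + B(q), so its minimum is min A + min B.
A'(p) = 4p + 12 vanishes at p ∈ {-3}; B'(q) = 4(q - 3)(q - 2)(q - 1) vanishes at q ∈ {1, 2, 3}.
Local minima of A (where A''>0): A(-3)=-18. Local minima of B: B(1)=-9, B(3)=-9.
So the global minimum of h is A(-3) + B(1) = -18 − 9 = -27, attained at (-3, 1).

-27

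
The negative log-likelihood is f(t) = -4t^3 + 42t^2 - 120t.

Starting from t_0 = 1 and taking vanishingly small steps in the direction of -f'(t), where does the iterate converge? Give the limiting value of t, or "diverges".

2

f'(t) = -12(t - 5)(t - 2), so f'(1) = -48.
Gradient descent moves in the -f' direction, i.e. t is increasing.
The nearest critical point in that direction is t = 2, where f'' = 36 > 0 (a local minimum). The iterate converges there.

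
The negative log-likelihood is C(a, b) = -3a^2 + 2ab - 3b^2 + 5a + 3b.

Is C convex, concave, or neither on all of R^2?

concave

C is quadratic, so its Hessian is the constant matrix H = [[-6, 2], [2, -6]].
det(H) = 32, tr(H) = -12.
det(H) > 0 and tr(H) < 0, so H is negative definite everywhere: concave.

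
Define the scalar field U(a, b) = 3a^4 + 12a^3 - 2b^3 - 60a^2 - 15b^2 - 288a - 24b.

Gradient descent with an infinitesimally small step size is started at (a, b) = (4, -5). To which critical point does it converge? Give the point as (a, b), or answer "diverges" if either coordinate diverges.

U is separable, so gradient descent decouples: a follows -∂U/∂a, b follows -∂U/∂b.
∂U/∂a = 12(a - 3)(a + 2)(a + 4); at a=4 this is 576, so a decreases.
∂U/∂b = -6(b + 1)(b + 4); at b=-5 this is -24, so b increases.
a converges to its nearest critical value 3 (a local min of the a-part); b converges to -4. The iterate converges to (3, -4).

(3, -4)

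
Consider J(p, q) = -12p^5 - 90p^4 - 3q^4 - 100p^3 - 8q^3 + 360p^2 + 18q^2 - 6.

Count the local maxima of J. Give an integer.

4

J separates as a function of p plus a function of q, so ∇J=0 decouples.
∂J/∂p = -60p(p - 1)(p + 3)(p + 4) = 0 at p ∈ {-4, -3, 0, 1}; ∂J/∂q = -12q(q - 1)(q + 3) = 0 at q ∈ {-3, 0, 1}.
The Hessian is diagonal: diag(J_pp, J_qq). Second derivatives: J_pp(-4)=1200, J_pp(-3)=-720, J_pp(0)=720, J_pp(1)=-1200; J_qq(-3)=-144, J_qq(0)=36, J_qq(1)=-48.
Local maxima occur where both diagonal entries negative: (-3, -3), (-3, 1), (1, -3), (1, 1). Count: 4.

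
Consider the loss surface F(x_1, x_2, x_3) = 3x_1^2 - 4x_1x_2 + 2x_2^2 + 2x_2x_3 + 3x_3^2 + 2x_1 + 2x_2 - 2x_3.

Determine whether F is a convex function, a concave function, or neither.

F is quadratic, so its Hessian is the constant matrix H = [[6, -4, 0], [-4, 4, 2], [0, 2, 6]].
Leading principal minors: 6, 8, 24.
All positive ⇒ H ≻ 0 ⇒ convex.

convex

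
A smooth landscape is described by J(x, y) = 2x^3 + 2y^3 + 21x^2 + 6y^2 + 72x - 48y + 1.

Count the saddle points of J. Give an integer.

J separates as a function of x plus a function of y, so ∇J=0 decouples.
∂J/∂x = 6(x + 3)(x + 4) = 0 at x ∈ {-4, -3}; ∂J/∂y = 6(y - 2)(y + 4) = 0 at y ∈ {-4, 2}.
The Hessian is diagonal: diag(J_xx, J_yy). Second derivatives: J_xx(-4)=-6, J_xx(-3)=6; J_yy(-4)=-36, J_yy(2)=36.
Saddle points occur where the two diagonal entries have opposite signs: (-4, 2), (-3, -4). Count: 2.

2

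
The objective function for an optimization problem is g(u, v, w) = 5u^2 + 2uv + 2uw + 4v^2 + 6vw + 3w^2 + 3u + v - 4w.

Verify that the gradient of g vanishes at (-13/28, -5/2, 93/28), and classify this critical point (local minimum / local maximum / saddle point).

∇g = (10u + 2v + 2w + 3, 2u + 8v + 6w + 1, 2u + 6v + 6w - 4); substituting (-13/28, -5/2, 93/28) gives ∇g = (0, 0, 0), so (-13/28, -5/2, 93/28) is indeed a critical point.
The Hessian is constant: H = [[10, 2, 2], [2, 8, 6], [2, 6, 6]].
Leading principal minors: Δ₁ = 10, Δ₂ = 76, Δ₃ = 112.
All leading minors are positive, so H is positive definite: a local minimum.

local minimum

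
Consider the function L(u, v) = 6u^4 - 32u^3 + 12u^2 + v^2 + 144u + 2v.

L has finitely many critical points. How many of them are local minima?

2

L separates as a function of u plus a function of v, so ∇L=0 decouples.
∂L/∂u = 24(u - 3)(u - 2)(u + 1) = 0 at u ∈ {-1, 2, 3}; ∂L/∂v = 2(v + 1) = 0 at v ∈ {-1}.
The Hessian is diagonal: diag(L_uu, L_vv). Second derivatives: L_uu(-1)=288, L_uu(2)=-72, L_uu(3)=96; L_vv(-1)=2.
Local minima occur where both diagonal entries positive: (-1, -1), (3, -1). Count: 2.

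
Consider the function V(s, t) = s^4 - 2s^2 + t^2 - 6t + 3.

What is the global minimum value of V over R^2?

V(s,t) separates as P(s) + Q(t) + 3, so its minimum is min P + min Q + 3.
P'(s) = 4s(s - 1)(s + 1) vanishes at s ∈ {-1, 0, 1}; Q'(t) = 2(t - 3) vanishes at t ∈ {3}.
Local minima of P (where P''>0): P(-1)=-1, P(1)=-1. Local minima of Q: Q(3)=-9.
So the global minimum of V is P(-1) + Q(3) + 3 = -1 − 9 + 3 = -7, attained at (-1, 3).

-7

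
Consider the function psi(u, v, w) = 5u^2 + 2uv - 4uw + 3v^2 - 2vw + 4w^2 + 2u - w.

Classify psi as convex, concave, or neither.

convex

psi is quadratic, so its Hessian is the constant matrix H = [[10, 2, -4], [2, 6, -2], [-4, -2, 8]].
Leading principal minors: 10, 56, 344.
All positive ⇒ H ≻ 0 ⇒ convex.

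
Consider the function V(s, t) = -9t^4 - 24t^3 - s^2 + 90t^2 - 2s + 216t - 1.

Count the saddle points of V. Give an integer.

1

V separates as a function of s plus a function of t, so ∇V=0 decouples.
∂V/∂s = -2(s + 1) = 0 at s ∈ {-1}; ∂V/∂t = -36(t - 2)(t + 1)(t + 3) = 0 at t ∈ {-3, -1, 2}.
The Hessian is diagonal: diag(V_ss, V_tt). Second derivatives: V_ss(-1)=-2; V_tt(-3)=-360, V_tt(-1)=216, V_tt(2)=-540.
Saddle points occur where the two diagonal entries have opposite signs: (-1, -1). Count: 1.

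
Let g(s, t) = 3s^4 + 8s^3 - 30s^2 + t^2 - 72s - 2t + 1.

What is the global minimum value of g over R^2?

-152

g(s,t) separates as P(s) + Q(t) + 1, so its minimum is min P + min Q + 1.
P'(s) = 12(s - 2)(s + 1)(s + 3) vanishes at s ∈ {-3, -1, 2}; Q'(t) = 2(t - 1) vanishes at t ∈ {1}.
Local minima of P (where P''>0): P(-3)=-27, P(2)=-152. Local minima of Q: Q(1)=-1.
So the global minimum of g is P(2) + Q(1) + 1 = -152 − 1 + 1 = -152, attained at (2, 1).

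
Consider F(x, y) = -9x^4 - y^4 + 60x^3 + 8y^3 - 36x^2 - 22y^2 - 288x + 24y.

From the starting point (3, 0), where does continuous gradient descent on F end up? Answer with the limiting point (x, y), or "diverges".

diverges

F is separable, so gradient descent decouples: x follows -∂F/∂x, y follows -∂F/∂y.
∂F/∂x = -36(x - 4)(x - 2)(x + 1); at x=3 this is 144, so x decreases.
∂F/∂y = -4(y - 3)(y - 2)(y - 1); at y=0 this is 24, so y decreases.
The y-coordinate has no critical point in that direction and runs off to infinity.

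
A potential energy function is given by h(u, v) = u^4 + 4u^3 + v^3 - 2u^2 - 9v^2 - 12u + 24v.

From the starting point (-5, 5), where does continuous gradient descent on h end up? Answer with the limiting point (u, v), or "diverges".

(-3, 4)

h is separable, so gradient descent decouples: u follows -∂h/∂u, v follows -∂h/∂v.
∂h/∂u = 4(u - 1)(u + 1)(u + 3); at u=-5 this is -192, so u increases.
∂h/∂v = 3(v - 4)(v - 2); at v=5 this is 9, so v decreases.
u converges to its nearest critical value -3 (a local min of the u-part); v converges to 4. The iterate converges to (-3, 4).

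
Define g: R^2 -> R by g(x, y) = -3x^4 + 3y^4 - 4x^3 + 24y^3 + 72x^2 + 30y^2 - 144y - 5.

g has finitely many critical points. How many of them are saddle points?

g separates as a function of x plus a function of y, so ∇g=0 decouples.
∂g/∂x = -12x(x - 3)(x + 4) = 0 at x ∈ {-4, 0, 3}; ∂g/∂y = 12(y - 1)(y + 3)(y + 4) = 0 at y ∈ {-4, -3, 1}.
The Hessian is diagonal: diag(g_xx, g_yy). Second derivatives: g_xx(-4)=-336, g_xx(0)=144, g_xx(3)=-252; g_yy(-4)=60, g_yy(-3)=-48, g_yy(1)=240.
Saddle points occur where the two diagonal entries have opposite signs: (-4, -4), (-4, 1), (0, -3), (3, -4), (3, 1). Count: 5.

5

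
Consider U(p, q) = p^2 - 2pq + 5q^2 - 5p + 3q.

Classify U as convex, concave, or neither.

convex

U is quadratic, so its Hessian is the constant matrix H = [[2, -2], [-2, 10]].
det(H) = 16, tr(H) = 12.
det(H) > 0 and tr(H) > 0, so H is positive definite everywhere: convex.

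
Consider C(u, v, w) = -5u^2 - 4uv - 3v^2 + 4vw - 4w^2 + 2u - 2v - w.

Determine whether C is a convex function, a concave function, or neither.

concave

C is quadratic, so its Hessian is the constant matrix H = [[-10, -4, 0], [-4, -6, 4], [0, 4, -8]].
Leading principal minors: -10, 44, -192.
Signs alternate −, +, − ⇒ H ≺ 0 ⇒ concave.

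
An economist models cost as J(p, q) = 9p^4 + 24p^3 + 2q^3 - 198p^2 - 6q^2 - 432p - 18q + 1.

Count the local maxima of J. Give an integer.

1

J separates as a function of p plus a function of q, so ∇J=0 decouples.
∂J/∂p = 36(p - 3)(p + 1)(p + 4) = 0 at p ∈ {-4, -1, 3}; ∂J/∂q = 6(q - 3)(q + 1) = 0 at q ∈ {-1, 3}.
The Hessian is diagonal: diag(J_pp, J_qq). Second derivatives: J_pp(-4)=756, J_pp(-1)=-432, J_pp(3)=1008; J_qq(-1)=-24, J_qq(3)=24.
Local maxima occur where both diagonal entries negative: (-1, -1). Count: 1.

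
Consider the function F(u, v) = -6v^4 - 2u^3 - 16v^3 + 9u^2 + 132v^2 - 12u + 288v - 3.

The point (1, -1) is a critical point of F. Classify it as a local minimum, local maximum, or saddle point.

local minimum

The mixed partial ∂²F/∂u∂v is 0, so the Hessian at any point is diag(F_uu, F_vv) = diag(6(-2u + 3), 24(-3v^2 - 4v + 11)).
At (1, -1): H = diag(6, 288).
Both eigenvalues are positive, so H is positive definite: a local minimum.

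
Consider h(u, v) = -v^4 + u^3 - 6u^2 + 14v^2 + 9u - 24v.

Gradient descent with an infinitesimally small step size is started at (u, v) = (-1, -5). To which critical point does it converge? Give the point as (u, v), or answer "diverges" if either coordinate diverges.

h is separable, so gradient descent decouples: u follows -∂h/∂u, v follows -∂h/∂v.
∂h/∂u = 3(u - 3)(u - 1); at u=-1 this is 24, so u decreases.
∂h/∂v = -4(v - 2)(v - 1)(v + 3); at v=-5 this is 336, so v decreases.
The u-coordinate has no critical point in that direction and runs off to infinity.

diverges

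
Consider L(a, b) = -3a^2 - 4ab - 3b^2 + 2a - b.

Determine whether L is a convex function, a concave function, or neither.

L is quadratic, so its Hessian is the constant matrix H = [[-6, -4], [-4, -6]].
det(H) = 20, tr(H) = -12.
det(H) > 0 and tr(H) < 0, so H is negative definite everywhere: concave.

concave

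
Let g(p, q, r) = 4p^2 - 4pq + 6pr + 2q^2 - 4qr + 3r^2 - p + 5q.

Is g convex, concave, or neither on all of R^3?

convex

g is quadratic, so its Hessian is the constant matrix H = [[8, -4, 6], [-4, 4, -4], [6, -4, 6]].
Leading principal minors: 8, 16, 16.
All positive ⇒ H ≻ 0 ⇒ convex.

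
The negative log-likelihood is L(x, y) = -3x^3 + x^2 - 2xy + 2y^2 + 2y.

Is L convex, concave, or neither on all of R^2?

neither

The term -3x^3 is cubic, so the Hessian is not constant.
∂²L/∂x² = -18x + 2, which takes both signs as x varies (negative for sufficiently large x). A diagonal entry of the Hessian changing sign means the Hessian is neither positive- nor negative-semidefinite on all of R^2.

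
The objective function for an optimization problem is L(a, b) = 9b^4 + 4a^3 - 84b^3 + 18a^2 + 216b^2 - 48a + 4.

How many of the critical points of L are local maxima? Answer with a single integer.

L separates as a function of a plus a function of b, so ∇L=0 decouples.
∂L/∂a = 12(a - 1)(a + 4) = 0 at a ∈ {-4, 1}; ∂L/∂b = 36b(b - 4)(b - 3) = 0 at b ∈ {0, 3, 4}.
The Hessian is diagonal: diag(L_aa, L_bb). Second derivatives: L_aa(-4)=-60, L_aa(1)=60; L_bb(0)=432, L_bb(3)=-108, L_bb(4)=144.
Local maxima occur where both diagonal entries negative: (-4, 3). Count: 1.

1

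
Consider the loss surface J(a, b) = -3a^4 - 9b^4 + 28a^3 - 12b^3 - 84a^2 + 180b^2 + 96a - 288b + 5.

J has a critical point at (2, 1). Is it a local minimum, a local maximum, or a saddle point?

The mixed partial ∂²J/∂a∂b is 0, so the Hessian at any point is diag(J_aa, J_bb) = diag(12(-3a^2 + 14a - 14), 36(-3b^2 - 2b + 10)).
At (2, 1): H = diag(24, 180).
Both eigenvalues are positive, so H is positive definite: a local minimum.

local minimum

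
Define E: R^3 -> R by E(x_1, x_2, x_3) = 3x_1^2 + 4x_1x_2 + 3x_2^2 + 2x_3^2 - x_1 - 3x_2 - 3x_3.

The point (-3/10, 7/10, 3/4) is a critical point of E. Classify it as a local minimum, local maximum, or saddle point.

local minimum

The Hessian is constant: H = [[6, 4, 0], [4, 6, 0], [0, 0, 4]].
Leading principal minors: Δ₁ = 6, Δ₂ = 20, Δ₃ = 80.
All leading minors are positive, so H is positive definite: a local minimum.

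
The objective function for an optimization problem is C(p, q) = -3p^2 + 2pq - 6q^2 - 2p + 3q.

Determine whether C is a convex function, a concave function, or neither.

concave

C is quadratic, so its Hessian is the constant matrix H = [[-6, 2], [2, -12]].
det(H) = 68, tr(H) = -18.
det(H) > 0 and tr(H) < 0, so H is negative definite everywhere: concave.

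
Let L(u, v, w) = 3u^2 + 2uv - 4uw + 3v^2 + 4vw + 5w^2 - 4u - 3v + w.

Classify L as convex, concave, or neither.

L is quadratic, so its Hessian is the constant matrix H = [[6, 2, -4], [2, 6, 4], [-4, 4, 10]].
Leading principal minors: 6, 32, 64.
All positive ⇒ H ≻ 0 ⇒ convex.

convex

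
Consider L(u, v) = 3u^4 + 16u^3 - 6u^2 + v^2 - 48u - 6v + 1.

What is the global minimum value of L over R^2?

-168

L(u,v) separates as P(u) + Q(v) + 1, so its minimum is min P + min Q + 1.
P'(u) = 12(u - 1)(u + 1)(u + 4) vanishes at u ∈ {-4, -1, 1}; Q'(v) = 2v - 6 vanishes at v ∈ {3}.
Local minima of P (where P''>0): P(-4)=-160, P(1)=-35. Local minima of Q: Q(3)=-9.
So the global minimum of L is P(-4) + Q(3) + 1 = -160 − 9 + 1 = -168, attained at (-4, 3).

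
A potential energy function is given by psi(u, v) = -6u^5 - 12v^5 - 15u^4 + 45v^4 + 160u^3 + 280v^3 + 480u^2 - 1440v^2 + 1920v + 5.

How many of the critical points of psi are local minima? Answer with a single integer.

4

psi separates as a function of u plus a function of v, so ∇psi=0 decouples.
∂psi/∂u = -30u(u - 4)(u + 2)(u + 4) = 0 at u ∈ {-4, -2, 0, 4}; ∂psi/∂v = -60(v - 4)(v - 2)(v - 1)(v + 4) = 0 at v ∈ {-4, 1, 2, 4}.
The Hessian is diagonal: diag(psi_uu, psi_vv). Second derivatives: psi_uu(-4)=1920, psi_uu(-2)=-720, psi_uu(0)=960, psi_uu(4)=-5760; psi_vv(-4)=14400, psi_vv(1)=-900, psi_vv(2)=720, psi_vv(4)=-2880.
Local minima occur where both diagonal entries positive: (-4, -4), (-4, 2), (0, -4), (0, 2). Count: 4.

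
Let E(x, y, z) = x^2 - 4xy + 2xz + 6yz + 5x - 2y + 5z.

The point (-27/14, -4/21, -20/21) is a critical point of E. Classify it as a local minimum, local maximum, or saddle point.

The Hessian is constant: H = [[2, -4, 2], [-4, 0, 6], [2, 6, 0]].
Leading principal minors: Δ₁ = 2, Δ₂ = -16, Δ₃ = -168.
The minors fit neither the all-positive nor the alternating-sign pattern, so H is indefinite: a saddle point.

saddle point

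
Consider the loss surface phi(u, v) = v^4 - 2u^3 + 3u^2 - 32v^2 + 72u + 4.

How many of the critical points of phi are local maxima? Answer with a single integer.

phi separates as a function of u plus a function of v, so ∇phi=0 decouples.
∂phi/∂u = -6(u - 4)(u + 3) = 0 at u ∈ {-3, 4}; ∂phi/∂v = 4v(v - 4)(v + 4) = 0 at v ∈ {-4, 0, 4}.
The Hessian is diagonal: diag(phi_uu, phi_vv). Second derivatives: phi_uu(-3)=42, phi_uu(4)=-42; phi_vv(-4)=128, phi_vv(0)=-64, phi_vv(4)=128.
Local maxima occur where both diagonal entries negative: (4, 0). Count: 1.

1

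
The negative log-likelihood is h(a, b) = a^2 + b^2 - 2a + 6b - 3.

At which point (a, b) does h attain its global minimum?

(1, -3)

h(a,b) separates as P(a) + Q(b) − 3, so its minimum is min P + min Q − 3.
P'(a) = 2a - 2 vanishes at a ∈ {1}; Q'(b) = 2b + 6 vanishes at b ∈ {-3}.
Local minima of P (where P''>0): P(1)=-1. Local minima of Q: Q(-3)=-9.
So the global minimum of h is P(1) + Q(-3) − 3 = -1 − 9 − 3 = -13, attained at (1, -3).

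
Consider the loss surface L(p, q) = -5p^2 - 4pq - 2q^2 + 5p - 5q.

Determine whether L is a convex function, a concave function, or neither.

concave

L is quadratic, so its Hessian is the constant matrix H = [[-10, -4], [-4, -4]].
det(H) = 24, tr(H) = -14.
det(H) > 0 and tr(H) < 0, so H is negative definite everywhere: concave.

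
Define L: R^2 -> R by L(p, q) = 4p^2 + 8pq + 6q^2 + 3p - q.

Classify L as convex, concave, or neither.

L is quadratic, so its Hessian is the constant matrix H = [[8, 8], [8, 12]].
det(H) = 32, tr(H) = 20.
det(H) > 0 and tr(H) > 0, so H is positive definite everywhere: convex.

convex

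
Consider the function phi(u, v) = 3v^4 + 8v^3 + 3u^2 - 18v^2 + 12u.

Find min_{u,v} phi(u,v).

phi(u,v) separates as P(u) + Q(v), so its minimum is min P + min Q.
P'(u) = 6u + 12 vanishes at u ∈ {-2}; Q'(v) = 12v(v - 1)(v + 3) vanishes at v ∈ {-3, 0, 1}.
Local minima of P (where P''>0): P(-2)=-12. Local minima of Q: Q(-3)=-135, Q(1)=-7.
So the global minimum of phi is P(-2) + Q(-3) = -12 − 135 = -147, attained at (-2, -3).

-147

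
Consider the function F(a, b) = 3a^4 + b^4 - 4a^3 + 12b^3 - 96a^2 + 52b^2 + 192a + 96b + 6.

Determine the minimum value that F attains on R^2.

-1338

F(a,b) separates as P(a) + Q(b) + 6, so its minimum is min P + min Q + 6.
P'(a) = 12(a - 4)(a - 1)(a + 4) vanishes at a ∈ {-4, 1, 4}; Q'(b) = 4(b + 2)(b + 3)(b + 4) vanishes at b ∈ {-4, -3, -2}.
Local minima of P (where P''>0): P(-4)=-1280, P(4)=-256. Local minima of Q: Q(-4)=-64, Q(-2)=-64.
So the global minimum of F is P(-4) + Q(-4) + 6 = -1280 − 64 + 6 = -1338, attained at (-4, -4).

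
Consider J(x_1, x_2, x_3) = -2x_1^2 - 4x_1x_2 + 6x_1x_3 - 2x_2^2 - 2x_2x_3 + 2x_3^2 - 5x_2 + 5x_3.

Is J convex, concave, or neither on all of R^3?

J is quadratic, so its Hessian is the constant matrix H = [[-4, -4, 6], [-4, -4, -2], [6, -2, 4]].
Leading principal minors: -4, 0, 256.
Neither pattern holds ⇒ H is indefinite ⇒ neither convex nor concave.

neither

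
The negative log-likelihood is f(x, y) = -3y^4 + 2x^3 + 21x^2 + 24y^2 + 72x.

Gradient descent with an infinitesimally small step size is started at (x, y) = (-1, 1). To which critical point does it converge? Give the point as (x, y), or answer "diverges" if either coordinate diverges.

(-3, 0)

f is separable, so gradient descent decouples: x follows -∂f/∂x, y follows -∂f/∂y.
∂f/∂x = 6(x + 3)(x + 4); at x=-1 this is 36, so x decreases.
∂f/∂y = -12y(y - 2)(y + 2); at y=1 this is 36, so y decreases.
x converges to its nearest critical value -3 (a local min of the x-part); y converges to 0. The iterate converges to (-3, 0).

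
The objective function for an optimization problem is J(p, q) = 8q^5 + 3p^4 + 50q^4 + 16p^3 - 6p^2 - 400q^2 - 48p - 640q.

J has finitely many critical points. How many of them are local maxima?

2

J separates as a function of p plus a function of q, so ∇J=0 decouples.
∂J/∂p = 12(p - 1)(p + 1)(p + 4) = 0 at p ∈ {-4, -1, 1}; ∂J/∂q = 40(q - 2)(q + 1)(q + 2)(q + 4) = 0 at q ∈ {-4, -2, -1, 2}.
The Hessian is diagonal: diag(J_pp, J_qq). Second derivatives: J_pp(-4)=180, J_pp(-1)=-72, J_pp(1)=120; J_qq(-4)=-1440, J_qq(-2)=320, J_qq(-1)=-360, J_qq(2)=2880.
Local maxima occur where both diagonal entries negative: (-1, -4), (-1, -1). Count: 2.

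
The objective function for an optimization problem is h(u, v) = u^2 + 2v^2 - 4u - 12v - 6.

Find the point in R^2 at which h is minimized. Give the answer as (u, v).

(2, 3)

h(u,v) separates as P(u) + Q(v) − 6, so its minimum is min P + min Q − 6.
P'(u) = 2u - 4 vanishes at u ∈ {2}; Q'(v) = 4v - 12 vanishes at v ∈ {3}.
Local minima of P (where P''>0): P(2)=-4. Local minima of Q: Q(3)=-18.
So the global minimum of h is P(2) + Q(3) − 6 = -4 − 18 − 6 = -28, attained at (2, 3).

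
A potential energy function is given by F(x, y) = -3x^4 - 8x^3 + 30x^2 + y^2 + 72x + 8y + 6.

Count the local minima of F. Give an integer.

F separates as a function of x plus a function of y, so ∇F=0 decouples.
∂F/∂x = -12(x - 2)(x + 1)(x + 3) = 0 at x ∈ {-3, -1, 2}; ∂F/∂y = 2(y + 4) = 0 at y ∈ {-4}.
The Hessian is diagonal: diag(F_xx, F_yy). Second derivatives: F_xx(-3)=-120, F_xx(-1)=72, F_xx(2)=-180; F_yy(-4)=2.
Local minima occur where both diagonal entries positive: (-1, -4). Count: 1.

1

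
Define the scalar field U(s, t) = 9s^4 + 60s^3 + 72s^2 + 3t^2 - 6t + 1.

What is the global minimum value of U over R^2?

U(s,t) separates as P(s) + Q(t) + 1, so its minimum is min P + min Q + 1.
P'(s) = 36s(s + 1)(s + 4) vanishes at s ∈ {-4, -1, 0}; Q'(t) = 6(t - 1) vanishes at t ∈ {1}.
Local minima of P (where P''>0): P(-4)=-384, P(0)=0. Local minima of Q: Q(1)=-3.
So the global minimum of U is P(-4) + Q(1) + 1 = -384 − 3 + 1 = -386, attained at (-4, 1).

-386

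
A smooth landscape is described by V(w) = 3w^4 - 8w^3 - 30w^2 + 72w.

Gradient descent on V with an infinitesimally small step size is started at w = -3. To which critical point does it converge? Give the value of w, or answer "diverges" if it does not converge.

V'(w) = 12(w - 3)(w - 1)(w + 2), so V'(-3) = -288.
Gradient descent moves in the -V' direction, i.e. w is increasing.
The nearest critical point in that direction is w = -2, where V'' = 180 > 0 (a local minimum). The iterate converges there.

-2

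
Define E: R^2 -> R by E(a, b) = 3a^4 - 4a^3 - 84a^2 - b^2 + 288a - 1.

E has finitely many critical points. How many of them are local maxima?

1

E separates as a function of a plus a function of b, so ∇E=0 decouples.
∂E/∂a = 12(a - 3)(a - 2)(a + 4) = 0 at a ∈ {-4, 2, 3}; ∂E/∂b = -2b = 0 at b ∈ {0}.
The Hessian is diagonal: diag(E_aa, E_bb). Second derivatives: E_aa(-4)=504, E_aa(2)=-72, E_aa(3)=84; E_bb(0)=-2.
Local maxima occur where both diagonal entries negative: (2, 0). Count: 1.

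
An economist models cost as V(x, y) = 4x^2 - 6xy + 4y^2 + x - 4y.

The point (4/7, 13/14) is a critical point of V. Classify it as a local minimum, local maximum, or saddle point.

The Hessian of V is constant: H = [[8, -6], [-6, 8]].
det(H) = 8·8 − (-6)² = 28.
det(H) > 0 and tr(H) = 16 > 0, so H is positive definite and the point is a local minimum.

local minimum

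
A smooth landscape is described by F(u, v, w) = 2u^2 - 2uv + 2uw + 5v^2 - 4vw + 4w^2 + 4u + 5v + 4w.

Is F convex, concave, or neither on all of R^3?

convex

F is quadratic, so its Hessian is the constant matrix H = [[4, -2, 2], [-2, 10, -4], [2, -4, 8]].
Leading principal minors: 4, 36, 216.
All positive ⇒ H ≻ 0 ⇒ convex.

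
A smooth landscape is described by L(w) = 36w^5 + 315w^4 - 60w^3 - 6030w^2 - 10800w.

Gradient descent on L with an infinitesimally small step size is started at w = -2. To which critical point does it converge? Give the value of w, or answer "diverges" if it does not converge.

-4

L'(w) = 180(w - 3)(w + 1)(w + 4)(w + 5), so L'(-2) = 5400.
Gradient descent moves in the -L' direction, i.e. w is decreasing.
The nearest critical point in that direction is w = -4, where L'' = 3780 > 0 (a local minimum). The iterate converges there.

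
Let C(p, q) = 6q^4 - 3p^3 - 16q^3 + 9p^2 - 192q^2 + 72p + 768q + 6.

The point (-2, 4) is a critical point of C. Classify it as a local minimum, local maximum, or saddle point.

local minimum

The mixed partial ∂²C/∂p∂q is 0, so the Hessian at any point is diag(C_pp, C_qq) = diag(18(-p + 1), 24(3q^2 - 4q - 16)).
At (-2, 4): H = diag(54, 384).
Both eigenvalues are positive, so H is positive definite: a local minimum.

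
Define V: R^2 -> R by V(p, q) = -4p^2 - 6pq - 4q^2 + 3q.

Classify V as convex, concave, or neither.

concave

V is quadratic, so its Hessian is the constant matrix H = [[-8, -6], [-6, -8]].
det(H) = 28, tr(H) = -16.
det(H) > 0 and tr(H) < 0, so H is negative definite everywhere: concave.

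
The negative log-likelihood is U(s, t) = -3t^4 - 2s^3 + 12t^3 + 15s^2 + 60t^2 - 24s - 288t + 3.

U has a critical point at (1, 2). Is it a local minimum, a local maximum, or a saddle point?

The mixed partial ∂²U/∂s∂t is 0, so the Hessian at any point is diag(U_ss, U_tt) = diag(6(-2s + 5), 12(-3t^2 + 6t + 10)).
At (1, 2): H = diag(18, 120).
Both eigenvalues are positive, so H is positive definite: a local minimum.

local minimum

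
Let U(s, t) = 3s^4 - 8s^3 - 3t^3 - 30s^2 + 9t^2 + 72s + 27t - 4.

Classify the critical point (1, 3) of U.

The mixed partial ∂²U/∂s∂t is 0, so the Hessian at any point is diag(U_ss, U_tt) = diag(12(3s^2 - 4s - 5), 18(-t + 1)).
At (1, 3): H = diag(-72, -36).
Both eigenvalues are negative, so H is negative definite: a local maximum.

local maximum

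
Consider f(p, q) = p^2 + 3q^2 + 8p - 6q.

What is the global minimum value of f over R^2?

-19

f(p,q) separates as A(p) + B(q), so its minimum is min A + min B.
A'(p) = 2p + 8 vanishes at p ∈ {-4}; B'(q) = 6q - 6 vanishes at q ∈ {1}.
Local minima of A (where A''>0): A(-4)=-16. Local minima of B: B(1)=-3.
So the global minimum of f is A(-4) + B(1) = -16 − 3 = -19, attained at (-4, 1).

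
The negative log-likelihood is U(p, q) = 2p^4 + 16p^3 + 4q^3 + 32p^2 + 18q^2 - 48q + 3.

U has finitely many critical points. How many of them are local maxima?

1

U separates as a function of p plus a function of q, so ∇U=0 decouples.
∂U/∂p = 8p(p + 2)(p + 4) = 0 at p ∈ {-4, -2, 0}; ∂U/∂q = 12(q - 1)(q + 4) = 0 at q ∈ {-4, 1}.
The Hessian is diagonal: diag(U_pp, U_qq). Second derivatives: U_pp(-4)=64, U_pp(-2)=-32, U_pp(0)=64; U_qq(-4)=-60, U_qq(1)=60.
Local maxima occur where both diagonal entries negative: (-2, -4). Count: 1.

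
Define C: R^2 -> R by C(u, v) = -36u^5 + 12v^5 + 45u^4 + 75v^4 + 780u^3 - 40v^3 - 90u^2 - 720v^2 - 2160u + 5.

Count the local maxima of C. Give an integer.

4

C separates as a function of u plus a function of v, so ∇C=0 decouples.
∂C/∂u = -180(u - 4)(u - 1)(u + 1)(u + 3) = 0 at u ∈ {-3, -1, 1, 4}; ∂C/∂v = 60v(v - 2)(v + 3)(v + 4) = 0 at v ∈ {-4, -3, 0, 2}.
The Hessian is diagonal: diag(C_uu, C_vv). Second derivatives: C_uu(-3)=10080, C_uu(-1)=-3600, C_uu(1)=4320, C_uu(4)=-18900; C_vv(-4)=-1440, C_vv(-3)=900, C_vv(0)=-1440, C_vv(2)=3600.
Local maxima occur where both diagonal entries negative: (-1, -4), (-1, 0), (4, -4), (4, 0). Count: 4.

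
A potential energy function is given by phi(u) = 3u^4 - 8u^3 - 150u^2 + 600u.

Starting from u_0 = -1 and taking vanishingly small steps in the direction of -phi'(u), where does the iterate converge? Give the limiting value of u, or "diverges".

phi'(u) = 12(u - 5)(u - 2)(u + 5), so phi'(-1) = 864.
Gradient descent moves in the -phi' direction, i.e. u is decreasing.
The nearest critical point in that direction is u = -5, where phi'' = 840 > 0 (a local minimum). The iterate converges there.

-5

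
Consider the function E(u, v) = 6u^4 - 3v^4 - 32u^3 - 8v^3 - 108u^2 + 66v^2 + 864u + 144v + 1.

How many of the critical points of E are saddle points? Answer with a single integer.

5

E separates as a function of u plus a function of v, so ∇E=0 decouples.
∂E/∂u = 24(u - 4)(u - 3)(u + 3) = 0 at u ∈ {-3, 3, 4}; ∂E/∂v = -12(v - 3)(v + 1)(v + 4) = 0 at v ∈ {-4, -1, 3}.
The Hessian is diagonal: diag(E_uu, E_vv). Second derivatives: E_uu(-3)=1008, E_uu(3)=-144, E_uu(4)=168; E_vv(-4)=-252, E_vv(-1)=144, E_vv(3)=-336.
Saddle points occur where the two diagonal entries have opposite signs: (-3, -4), (-3, 3), (3, -1), (4, -4), (4, 3). Count: 5.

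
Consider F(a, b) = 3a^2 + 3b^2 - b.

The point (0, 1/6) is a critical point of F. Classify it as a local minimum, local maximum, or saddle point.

The Hessian of F is constant: H = [[6, 0], [0, 6]].
det(H) = 6·6 − 0² = 36.
det(H) > 0 and tr(H) = 12 > 0, so H is positive definite and the point is a local minimum.

local minimum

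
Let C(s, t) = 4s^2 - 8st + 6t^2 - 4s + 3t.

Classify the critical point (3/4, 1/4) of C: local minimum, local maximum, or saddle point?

local minimum

The Hessian of C is constant: H = [[8, -8], [-8, 12]].
det(H) = 8·12 − (-8)² = 32.
det(H) > 0 and tr(H) = 20 > 0, so H is positive definite and the point is a local minimum.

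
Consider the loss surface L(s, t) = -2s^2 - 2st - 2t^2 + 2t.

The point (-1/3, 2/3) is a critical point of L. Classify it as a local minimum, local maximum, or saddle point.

The Hessian of L is constant: H = [[-4, -2], [-2, -4]].
det(H) = (-4)·(-4) − (-2)² = 12.
det(H) > 0 and tr(H) = -8 < 0, so H is negative definite and the point is a local maximum.

local maximum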